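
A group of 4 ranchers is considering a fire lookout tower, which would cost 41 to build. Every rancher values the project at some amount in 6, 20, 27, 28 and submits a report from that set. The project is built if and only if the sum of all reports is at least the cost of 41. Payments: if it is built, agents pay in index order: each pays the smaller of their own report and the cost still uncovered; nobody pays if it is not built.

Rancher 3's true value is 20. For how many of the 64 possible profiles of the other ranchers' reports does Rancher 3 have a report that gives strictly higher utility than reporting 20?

Others report (6, 6, 27): truth gives 0; report 6 gives 14 > 0. Violating.
Others report (6, 6, 28): truth gives 0; report 6 gives 14 > 0. Violating.
Others report (6, 20, 20): truth gives 5; report 6 gives 14 > 5. Violating.
Others report (6, 20, 27): truth gives 5; report 6 gives 14 > 5. Violating.
Others report (6, 6, 6): truth gives 0; no alternative beats it.
Others report (6, 6, 20): truth gives 0; no alternative beats it.
(Checking all 64 profiles: 24 have a profitable deviation, 40 do not.)

24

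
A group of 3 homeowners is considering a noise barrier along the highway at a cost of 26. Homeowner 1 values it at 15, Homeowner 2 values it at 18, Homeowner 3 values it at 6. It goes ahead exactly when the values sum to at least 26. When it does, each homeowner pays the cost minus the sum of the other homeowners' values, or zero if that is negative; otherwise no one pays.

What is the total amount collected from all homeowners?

Total value 39 ≥ cost 26, so it is built.
Homeowner 1: others sum to 24; max(0, 26 - 24) = 2.
Homeowner 2: others sum to 21; max(0, 26 - 21) = 5.
Homeowner 3: others sum to 33; max(0, 26 - 33) = 0.
Total collected = 2 + 5 + 0 = 7.

7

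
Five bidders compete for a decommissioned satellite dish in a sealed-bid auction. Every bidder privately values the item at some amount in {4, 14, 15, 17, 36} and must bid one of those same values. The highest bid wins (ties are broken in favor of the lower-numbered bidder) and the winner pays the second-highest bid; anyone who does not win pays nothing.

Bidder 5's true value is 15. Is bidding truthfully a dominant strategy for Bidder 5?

Yes

Check each profile of the others' bids and compare truth against every alternative bid.
Others bid (4, 4, 4, 4): truth gives 11, best alternative gives 11.
Others bid (4, 4, 4, 14): truth gives 1, best alternative gives 1.
Others bid (4, 4, 14, 4): truth gives 1, best alternative gives 1.
Others bid (4, 4, 14, 14): truth gives 1, best alternative gives 1.
Others bid (4, 14, 4, 4): truth gives 1, best alternative gives 1.
Others bid (4, 14, 4, 14): truth gives 1, best alternative gives 1.
(Remaining 619 profiles checked similarly; truth is weakly best in each.)
In every case the truthful bid is at least as good as any alternative, so it is a dominant strategy.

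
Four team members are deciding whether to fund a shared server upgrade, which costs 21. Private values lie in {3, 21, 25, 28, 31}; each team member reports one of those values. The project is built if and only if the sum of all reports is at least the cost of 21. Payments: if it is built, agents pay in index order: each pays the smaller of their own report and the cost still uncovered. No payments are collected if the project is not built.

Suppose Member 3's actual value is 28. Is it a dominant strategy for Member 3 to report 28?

No

Consider the case where Member 1 reports 3, Member 2 reports 3 and Member 4 reports 21.
Truthful report 28: project built, pays 15, utility 28 - 15 = 13.
Report 3 instead: project built, pays 3, utility 28 - 3 = 25.
Since 25 > 13, reporting 3 is strictly better here, so truthful reporting is not dominant.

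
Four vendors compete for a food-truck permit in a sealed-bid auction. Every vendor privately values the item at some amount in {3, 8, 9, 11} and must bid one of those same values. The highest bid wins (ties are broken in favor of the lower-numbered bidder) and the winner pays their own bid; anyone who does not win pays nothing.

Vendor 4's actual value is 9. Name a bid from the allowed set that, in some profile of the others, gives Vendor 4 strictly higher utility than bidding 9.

Suppose Vendor 1 bids 3, Vendor 2 bids 3 and Vendor 3 bids 3.
Bid 9: wins, pays 9, utility 9 - 9 = 0.
Bid 8: wins, pays 8, utility 9 - 8 = 1.
So bidding 8 beats truth here (1 > 0).

8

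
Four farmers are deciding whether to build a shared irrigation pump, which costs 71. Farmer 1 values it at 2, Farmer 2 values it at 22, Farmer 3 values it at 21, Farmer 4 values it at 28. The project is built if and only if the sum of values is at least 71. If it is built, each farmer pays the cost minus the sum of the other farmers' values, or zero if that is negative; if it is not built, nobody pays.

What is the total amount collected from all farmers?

65

Total value 73 ≥ cost 71, so it is built.
Farmer 1: others sum to 71; max(0, 71 - 71) = 0.
Farmer 2: others sum to 51; max(0, 71 - 51) = 20.
Farmer 3: others sum to 52; max(0, 71 - 52) = 19.
Farmer 4: others sum to 45; max(0, 71 - 45) = 26.
Total collected = 0 + 20 + 19 + 26 = 65.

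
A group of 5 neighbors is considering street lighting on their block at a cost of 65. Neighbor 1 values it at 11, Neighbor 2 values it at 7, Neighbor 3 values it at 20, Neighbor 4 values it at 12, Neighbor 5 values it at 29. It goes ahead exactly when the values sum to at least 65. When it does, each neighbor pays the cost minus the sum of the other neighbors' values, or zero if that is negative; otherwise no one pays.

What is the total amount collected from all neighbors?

21

Total value 79 ≥ cost 65, so it is built.
Neighbor 1: others sum to 68; max(0, 65 - 68) = 0.
Neighbor 2: others sum to 72; max(0, 65 - 72) = 0.
Neighbor 3: others sum to 59; max(0, 65 - 59) = 6.
Neighbor 4: others sum to 67; max(0, 65 - 67) = 0.
Neighbor 5: others sum to 50; max(0, 65 - 50) = 15.
Total collected = 0 + 0 + 6 + 0 + 15 = 21.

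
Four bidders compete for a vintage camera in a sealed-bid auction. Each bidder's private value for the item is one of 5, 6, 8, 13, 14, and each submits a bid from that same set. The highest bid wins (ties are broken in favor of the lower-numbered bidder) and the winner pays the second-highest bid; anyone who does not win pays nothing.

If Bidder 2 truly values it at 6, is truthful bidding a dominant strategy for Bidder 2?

Yes

Check each profile of the others' bids and compare truth against every alternative bid.
Others bid (5, 5, 5): truth gives 1, best alternative gives 1.
Others bid (5, 5, 6): truth gives 0, best alternative gives 0.
Others bid (5, 5, 8): truth gives 0, best alternative gives 0.
Others bid (5, 5, 13): truth gives 0, best alternative gives 0.
Others bid (5, 5, 14): truth gives 0, best alternative gives 0.
Others bid (5, 6, 5): truth gives 0, best alternative gives 0.
(Remaining 119 profiles checked similarly; truth is weakly best in each.)
In every case the truthful bid is at least as good as any alternative, so it is a dominant strategy.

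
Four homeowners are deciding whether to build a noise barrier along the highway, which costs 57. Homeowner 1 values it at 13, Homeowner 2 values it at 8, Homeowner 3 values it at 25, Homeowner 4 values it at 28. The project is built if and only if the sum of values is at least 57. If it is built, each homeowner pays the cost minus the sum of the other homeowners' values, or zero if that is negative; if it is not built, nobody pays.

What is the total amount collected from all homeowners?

Total value 74 ≥ cost 57, so it is built.
Homeowner 1: others sum to 61; max(0, 57 - 61) = 0.
Homeowner 2: others sum to 66; max(0, 57 - 66) = 0.
Homeowner 3: others sum to 49; max(0, 57 - 49) = 8.
Homeowner 4: others sum to 46; max(0, 57 - 46) = 11.
Total collected = 0 + 0 + 8 + 11 = 19.

19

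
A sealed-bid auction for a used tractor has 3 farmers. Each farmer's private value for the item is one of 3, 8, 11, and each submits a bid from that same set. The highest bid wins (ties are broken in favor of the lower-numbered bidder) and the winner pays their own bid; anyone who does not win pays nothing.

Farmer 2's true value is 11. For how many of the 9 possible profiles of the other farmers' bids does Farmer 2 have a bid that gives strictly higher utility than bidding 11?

Others bid (3, 3): truth gives 0; bid 8 gives 3 > 0. Violating.
Others bid (3, 8): truth gives 0; bid 8 gives 3 > 0. Violating.
Others bid (3, 11): truth gives 0; no alternative beats it.
Others bid (8, 3): truth gives 0; no alternative beats it.
(Checking all 9 profiles: 2 have a profitable deviation, 7 do not.)

2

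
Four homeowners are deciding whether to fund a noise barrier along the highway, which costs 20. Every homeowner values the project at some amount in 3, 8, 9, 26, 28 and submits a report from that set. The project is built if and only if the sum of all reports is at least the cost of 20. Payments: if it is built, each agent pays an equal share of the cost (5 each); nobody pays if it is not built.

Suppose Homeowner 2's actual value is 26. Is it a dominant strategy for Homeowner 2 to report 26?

Check each profile of the others' reports and compare truth against every alternative report.
Others report (3, 3, 3): truth gives 21, best alternative gives 21.
Others report (3, 3, 8): truth gives 21, best alternative gives 21.
Others report (3, 3, 9): truth gives 21, best alternative gives 21.
Others report (3, 3, 26): truth gives 21, best alternative gives 21.
Others report (3, 3, 28): truth gives 21, best alternative gives 21.
Others report (3, 8, 3): truth gives 21, best alternative gives 21.
(Remaining 119 profiles checked similarly; truth is weakly best in each.)
In every case the truthful report is at least as good as any alternative, so it is a dominant strategy.

Yes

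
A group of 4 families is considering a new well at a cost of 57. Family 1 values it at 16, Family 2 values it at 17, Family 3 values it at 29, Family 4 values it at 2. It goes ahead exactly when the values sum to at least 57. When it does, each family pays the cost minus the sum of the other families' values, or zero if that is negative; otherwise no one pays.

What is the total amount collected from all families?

Total value 64 ≥ cost 57, so it is built.
Family 1: others sum to 48; max(0, 57 - 48) = 9.
Family 2: others sum to 47; max(0, 57 - 47) = 10.
Family 3: others sum to 35; max(0, 57 - 35) = 22.
Family 4: others sum to 62; max(0, 57 - 62) = 0.
Total collected = 9 + 10 + 22 + 0 = 41.

41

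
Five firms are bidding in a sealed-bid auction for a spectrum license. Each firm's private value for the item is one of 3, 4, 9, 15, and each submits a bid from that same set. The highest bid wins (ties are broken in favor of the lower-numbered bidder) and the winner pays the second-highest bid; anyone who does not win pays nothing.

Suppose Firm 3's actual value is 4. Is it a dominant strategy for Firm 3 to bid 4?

Check each profile of the others' bids and compare truth against every alternative bid.
Others bid (3, 3, 3, 3): truth gives 1, best alternative gives 1.
Others bid (3, 3, 3, 4): truth gives 0, best alternative gives 0.
Others bid (3, 3, 3, 9): truth gives 0, best alternative gives 0.
Others bid (3, 3, 3, 15): truth gives 0, best alternative gives 0.
Others bid (3, 3, 4, 3): truth gives 0, best alternative gives 0.
Others bid (3, 3, 4, 4): truth gives 0, best alternative gives 0.
(Remaining 250 profiles checked similarly; truth is weakly best in each.)
In every case the truthful bid is at least as good as any alternative, so it is a dominant strategy.

Yes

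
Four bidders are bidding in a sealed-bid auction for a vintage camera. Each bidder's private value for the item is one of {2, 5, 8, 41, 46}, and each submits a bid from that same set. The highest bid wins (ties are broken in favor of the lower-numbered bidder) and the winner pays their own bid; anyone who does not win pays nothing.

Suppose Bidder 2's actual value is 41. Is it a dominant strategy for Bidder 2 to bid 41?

No

Consider the case where Bidder 1 bids 2, Bidder 3 bids 2 and Bidder 4 bids 2.
Truthful bid 41: wins, pays 41, utility 41 - 41 = 0.
Bid 5 instead: wins, pays 5, utility 41 - 5 = 36.
Since 36 > 0, bidding 5 is strictly better here, so truthful bidding is not dominant.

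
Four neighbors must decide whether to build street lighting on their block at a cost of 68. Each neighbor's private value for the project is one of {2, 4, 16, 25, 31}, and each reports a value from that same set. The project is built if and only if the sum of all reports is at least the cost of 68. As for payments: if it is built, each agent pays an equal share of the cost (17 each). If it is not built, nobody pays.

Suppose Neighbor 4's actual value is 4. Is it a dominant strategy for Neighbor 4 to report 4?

Consider the case where Neighbor 1 reports 2, Neighbor 2 reports 31 and Neighbor 3 reports 31.
Truthful report 4: project built, pays 17, utility 4 - 17 = -13.
Report 2 instead: project not built, utility 0.
Since 0 > -13, reporting 2 is strictly better here, so truthful reporting is not dominant.

No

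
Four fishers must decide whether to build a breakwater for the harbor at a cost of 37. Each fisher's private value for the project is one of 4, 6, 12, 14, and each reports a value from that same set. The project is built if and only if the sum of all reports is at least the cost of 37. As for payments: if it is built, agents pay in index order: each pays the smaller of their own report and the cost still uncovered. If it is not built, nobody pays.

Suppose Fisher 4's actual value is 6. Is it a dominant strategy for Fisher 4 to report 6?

Yes

Check each profile of the others' reports and compare truth against every alternative report.
Others report (12, 12, 14): truth gives 6, best alternative gives 6.
Others report (12, 14, 12): truth gives 6, best alternative gives 6.
Others report (12, 14, 14): truth gives 6, best alternative gives 6.
Others report (14, 12, 12): truth gives 6, best alternative gives 6.
Others report (14, 12, 14): truth gives 6, best alternative gives 6.
Others report (14, 14, 12): truth gives 6, best alternative gives 6.
(Remaining 58 profiles checked similarly; truth is weakly best in each.)
In every case the truthful report is at least as good as any alternative, so it is a dominant strategy.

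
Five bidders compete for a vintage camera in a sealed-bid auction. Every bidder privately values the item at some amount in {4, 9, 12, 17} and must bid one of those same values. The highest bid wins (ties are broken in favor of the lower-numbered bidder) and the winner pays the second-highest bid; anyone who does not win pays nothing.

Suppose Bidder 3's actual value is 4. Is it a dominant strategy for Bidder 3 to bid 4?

Yes

Check each profile of the others' bids and compare truth against every alternative bid.
Others bid (4, 4, 4, 9): truth gives 0, best alternative gives -5.
Others bid (4, 4, 9, 4): truth gives 0, best alternative gives -5.
Others bid (4, 4, 9, 9): truth gives 0, best alternative gives -5.
Others bid (4, 4, 4, 4): truth gives 0, best alternative gives 0.
Others bid (4, 4, 4, 12): truth gives 0, best alternative gives 0.
Others bid (4, 4, 4, 17): truth gives 0, best alternative gives 0.
(Remaining 250 profiles checked similarly; truth is weakly best in each.)
In every case the truthful bid is at least as good as any alternative, so it is a dominant strategy.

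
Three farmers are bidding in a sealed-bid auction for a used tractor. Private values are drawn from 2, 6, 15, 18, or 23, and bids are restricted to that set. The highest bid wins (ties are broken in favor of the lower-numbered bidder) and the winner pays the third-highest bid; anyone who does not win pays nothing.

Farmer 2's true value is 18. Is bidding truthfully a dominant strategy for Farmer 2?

No

Consider the case where Farmer 1 bids 2 and Farmer 3 bids 23.
Truthful bid 18: loses, pays 0, utility 0.
Bid 23 instead: wins, pays 2, utility 18 - 2 = 16.
Since 16 > 0, bidding 23 is strictly better here, so truthful bidding is not dominant.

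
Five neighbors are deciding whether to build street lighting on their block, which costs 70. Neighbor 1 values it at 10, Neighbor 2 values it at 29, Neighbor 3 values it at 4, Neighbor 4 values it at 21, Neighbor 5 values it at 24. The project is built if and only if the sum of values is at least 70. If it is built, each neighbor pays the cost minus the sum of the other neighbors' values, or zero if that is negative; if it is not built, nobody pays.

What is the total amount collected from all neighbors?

20

Total value 88 ≥ cost 70, so it is built.
Neighbor 1: others sum to 78; max(0, 70 - 78) = 0.
Neighbor 2: others sum to 59; max(0, 70 - 59) = 11.
Neighbor 3: others sum to 84; max(0, 70 - 84) = 0.
Neighbor 4: others sum to 67; max(0, 70 - 67) = 3.
Neighbor 5: others sum to 64; max(0, 70 - 64) = 6.
Total collected = 0 + 11 + 0 + 3 + 6 = 20.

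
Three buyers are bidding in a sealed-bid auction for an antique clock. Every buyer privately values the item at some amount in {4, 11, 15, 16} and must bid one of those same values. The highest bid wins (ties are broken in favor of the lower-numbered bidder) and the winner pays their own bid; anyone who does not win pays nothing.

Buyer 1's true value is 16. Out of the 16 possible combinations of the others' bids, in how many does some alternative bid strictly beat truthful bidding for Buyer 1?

9

Others bid (4, 4): truth gives 0; bid 4 gives 12 > 0. Violating.
Others bid (4, 11): truth gives 0; bid 11 gives 5 > 0. Violating.
Others bid (4, 15): truth gives 0; bid 15 gives 1 > 0. Violating.
Others bid (11, 4): truth gives 0; bid 11 gives 5 > 0. Violating.
Others bid (4, 16): truth gives 0; no alternative beats it.
Others bid (11, 16): truth gives 0; no alternative beats it.
(Checking all 16 profiles: 9 have a profitable deviation, 7 do not.)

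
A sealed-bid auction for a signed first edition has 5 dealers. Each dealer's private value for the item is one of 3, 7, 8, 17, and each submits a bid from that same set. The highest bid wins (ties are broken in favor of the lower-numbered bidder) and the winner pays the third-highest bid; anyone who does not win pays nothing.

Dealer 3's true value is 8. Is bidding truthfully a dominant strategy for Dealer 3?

No

Consider the case where Dealer 1 bids 3, Dealer 2 bids 3, Dealer 4 bids 3 and Dealer 5 bids 17.
Truthful bid 8: loses, pays 0, utility 0.
Bid 17 instead: wins, pays 3, utility 8 - 3 = 5.
Since 5 > 0, bidding 17 is strictly better here, so truthful bidding is not dominant.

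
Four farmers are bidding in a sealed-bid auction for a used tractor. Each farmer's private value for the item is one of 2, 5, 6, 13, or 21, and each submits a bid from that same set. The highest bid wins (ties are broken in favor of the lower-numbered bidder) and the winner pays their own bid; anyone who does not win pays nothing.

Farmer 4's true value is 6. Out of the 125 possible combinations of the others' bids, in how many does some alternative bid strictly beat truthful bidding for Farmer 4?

Others bid (2, 2, 2): truth gives 0; bid 5 gives 1 > 0. Violating.
Others bid (2, 2, 5): truth gives 0; no alternative beats it.
Others bid (2, 2, 6): truth gives 0; no alternative beats it.
(Checking all 125 profiles: 1 has a profitable deviation, 124 do not.)

1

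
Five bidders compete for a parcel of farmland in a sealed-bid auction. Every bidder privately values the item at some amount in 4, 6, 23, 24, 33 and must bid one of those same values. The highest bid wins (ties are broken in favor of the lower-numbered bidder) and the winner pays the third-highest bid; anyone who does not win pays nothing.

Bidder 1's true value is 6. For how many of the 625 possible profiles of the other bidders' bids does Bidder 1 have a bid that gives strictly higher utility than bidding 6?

Others bid (4, 4, 4, 23): truth gives 0; bid 23 gives 2 > 0. Violating.
Others bid (4, 4, 4, 24): truth gives 0; bid 24 gives 2 > 0. Violating.
Others bid (4, 4, 4, 33): truth gives 0; bid 33 gives 2 > 0. Violating.
Others bid (4, 4, 23, 4): truth gives 0; bid 23 gives 2 > 0. Violating.
Others bid (4, 4, 4, 4): truth gives 2; no alternative beats it.
Others bid (4, 4, 4, 6): truth gives 2; no alternative beats it.
(Checking all 625 profiles: 12 have a profitable deviation, 613 do not.)

12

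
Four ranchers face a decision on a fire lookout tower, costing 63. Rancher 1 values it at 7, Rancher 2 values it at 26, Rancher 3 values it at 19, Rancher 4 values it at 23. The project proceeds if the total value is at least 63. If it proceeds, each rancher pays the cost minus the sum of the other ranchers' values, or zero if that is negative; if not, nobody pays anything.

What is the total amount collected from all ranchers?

32

Total value 75 ≥ cost 63, so it is built.
Rancher 1: others sum to 68; max(0, 63 - 68) = 0.
Rancher 2: others sum to 49; max(0, 63 - 49) = 14.
Rancher 3: others sum to 56; max(0, 63 - 56) = 7.
Rancher 4: others sum to 52; max(0, 63 - 52) = 11.
Total collected = 0 + 14 + 7 + 11 = 32.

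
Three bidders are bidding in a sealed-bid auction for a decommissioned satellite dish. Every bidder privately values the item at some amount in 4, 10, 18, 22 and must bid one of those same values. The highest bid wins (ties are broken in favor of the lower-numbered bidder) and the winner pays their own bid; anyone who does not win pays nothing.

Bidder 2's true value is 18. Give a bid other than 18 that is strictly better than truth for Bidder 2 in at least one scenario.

Suppose Bidder 1 bids 4 and Bidder 3 bids 4.
Bid 18: wins, pays 18, utility 18 - 18 = 0.
Bid 10: wins, pays 10, utility 18 - 10 = 8.
So bidding 10 beats truth here (8 > 0).

10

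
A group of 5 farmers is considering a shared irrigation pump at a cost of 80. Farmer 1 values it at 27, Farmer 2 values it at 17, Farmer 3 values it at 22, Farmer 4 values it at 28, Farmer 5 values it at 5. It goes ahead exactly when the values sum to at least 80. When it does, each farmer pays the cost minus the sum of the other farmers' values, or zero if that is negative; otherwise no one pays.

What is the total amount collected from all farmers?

20

Total value 99 ≥ cost 80, so it is built.
Farmer 1: others sum to 72; max(0, 80 - 72) = 8.
Farmer 2: others sum to 82; max(0, 80 - 82) = 0.
Farmer 3: others sum to 77; max(0, 80 - 77) = 3.
Farmer 4: others sum to 71; max(0, 80 - 71) = 9.
Farmer 5: others sum to 94; max(0, 80 - 94) = 0.
Total collected = 8 + 0 + 3 + 9 + 0 = 20.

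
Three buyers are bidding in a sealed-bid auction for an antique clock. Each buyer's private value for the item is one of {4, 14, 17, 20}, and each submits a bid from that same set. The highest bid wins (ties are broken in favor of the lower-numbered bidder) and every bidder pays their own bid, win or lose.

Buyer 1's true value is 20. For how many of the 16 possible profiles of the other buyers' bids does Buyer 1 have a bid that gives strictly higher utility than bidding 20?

Others bid (4, 4): truth gives 0; bid 4 gives 16 > 0. Violating.
Others bid (4, 14): truth gives 0; bid 14 gives 6 > 0. Violating.
Others bid (4, 17): truth gives 0; bid 17 gives 3 > 0. Violating.
Others bid (14, 4): truth gives 0; bid 14 gives 6 > 0. Violating.
Others bid (4, 20): truth gives 0; no alternative beats it.
Others bid (14, 20): truth gives 0; no alternative beats it.
(Checking all 16 profiles: 9 have a profitable deviation, 7 do not.)

9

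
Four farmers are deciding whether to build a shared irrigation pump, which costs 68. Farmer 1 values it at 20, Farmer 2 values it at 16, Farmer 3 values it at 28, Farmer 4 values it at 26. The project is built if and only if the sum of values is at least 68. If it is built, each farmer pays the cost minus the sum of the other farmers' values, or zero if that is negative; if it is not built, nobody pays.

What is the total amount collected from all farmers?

Total value 90 ≥ cost 68, so it is built.
Farmer 1: others sum to 70; max(0, 68 - 70) = 0.
Farmer 2: others sum to 74; max(0, 68 - 74) = 0.
Farmer 3: others sum to 62; max(0, 68 - 62) = 6.
Farmer 4: others sum to 64; max(0, 68 - 64) = 4.
Total collected = 0 + 0 + 6 + 4 = 10.

10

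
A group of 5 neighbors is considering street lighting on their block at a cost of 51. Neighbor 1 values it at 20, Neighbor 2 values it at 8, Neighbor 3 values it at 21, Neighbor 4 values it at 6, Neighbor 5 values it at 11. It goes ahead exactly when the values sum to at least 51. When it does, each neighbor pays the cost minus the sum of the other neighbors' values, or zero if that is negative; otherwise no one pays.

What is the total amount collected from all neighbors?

Total value 66 ≥ cost 51, so it is built.
Neighbor 1: others sum to 46; max(0, 51 - 46) = 5.
Neighbor 2: others sum to 58; max(0, 51 - 58) = 0.
Neighbor 3: others sum to 45; max(0, 51 - 45) = 6.
Neighbor 4: others sum to 60; max(0, 51 - 60) = 0.
Neighbor 5: others sum to 55; max(0, 51 - 55) = 0.
Total collected = 5 + 0 + 6 + 0 + 0 = 11.

11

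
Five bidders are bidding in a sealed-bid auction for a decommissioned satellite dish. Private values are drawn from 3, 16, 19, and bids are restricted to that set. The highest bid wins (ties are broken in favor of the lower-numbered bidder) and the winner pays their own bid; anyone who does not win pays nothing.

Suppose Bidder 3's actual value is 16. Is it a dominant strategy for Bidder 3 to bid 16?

Yes

Check each profile of the others' bids and compare truth against every alternative bid.
Others bid (3, 3, 3, 3): truth gives 0, best alternative gives 0.
Others bid (3, 3, 3, 16): truth gives 0, best alternative gives 0.
Others bid (3, 3, 3, 19): truth gives 0, best alternative gives 0.
Others bid (3, 3, 16, 3): truth gives 0, best alternative gives 0.
Others bid (3, 3, 16, 16): truth gives 0, best alternative gives 0.
Others bid (3, 3, 16, 19): truth gives 0, best alternative gives 0.
(Remaining 75 profiles checked similarly; truth is weakly best in each.)
In every case the truthful bid is at least as good as any alternative, so it is a dominant strategy.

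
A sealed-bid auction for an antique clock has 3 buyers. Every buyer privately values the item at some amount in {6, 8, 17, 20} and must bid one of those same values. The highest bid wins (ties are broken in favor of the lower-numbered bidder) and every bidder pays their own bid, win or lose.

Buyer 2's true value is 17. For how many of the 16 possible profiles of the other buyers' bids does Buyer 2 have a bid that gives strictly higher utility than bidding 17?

Others bid (6, 6): truth gives 0; bid 8 gives 9 > 0. Violating.
Others bid (6, 8): truth gives 0; bid 8 gives 9 > 0. Violating.
Others bid (6, 20): truth gives -17; bid 20 gives -3 > -17. Violating.
Others bid (8, 20): truth gives -17; bid 20 gives -3 > -17. Violating.
Others bid (6, 17): truth gives 0; no alternative beats it.
Others bid (8, 6): truth gives 0; no alternative beats it.
(Checking all 16 profiles: 12 have a profitable deviation, 4 do not.)

12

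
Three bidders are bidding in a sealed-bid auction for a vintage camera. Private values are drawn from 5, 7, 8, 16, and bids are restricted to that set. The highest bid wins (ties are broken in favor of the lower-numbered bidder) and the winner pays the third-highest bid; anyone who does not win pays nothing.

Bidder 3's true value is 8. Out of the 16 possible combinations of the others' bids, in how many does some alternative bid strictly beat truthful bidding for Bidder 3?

Others bid (5, 8): truth gives 0; bid 16 gives 3 > 0. Violating.
Others bid (7, 8): truth gives 0; bid 16 gives 1 > 0. Violating.
Others bid (8, 5): truth gives 0; bid 16 gives 3 > 0. Violating.
Others bid (8, 7): truth gives 0; bid 16 gives 1 > 0. Violating.
Others bid (5, 5): truth gives 3; no alternative beats it.
Others bid (5, 7): truth gives 3; no alternative beats it.
(Checking all 16 profiles: 4 have a profitable deviation, 12 do not.)

4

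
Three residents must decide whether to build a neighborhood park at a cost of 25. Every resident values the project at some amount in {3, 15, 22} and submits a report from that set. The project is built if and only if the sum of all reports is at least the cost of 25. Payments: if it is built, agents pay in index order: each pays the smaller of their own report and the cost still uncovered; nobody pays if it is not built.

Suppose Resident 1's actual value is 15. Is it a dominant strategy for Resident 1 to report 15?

No

Consider the case where Resident 2 reports 3 and Resident 3 reports 22.
Truthful report 15: project built, pays 15, utility 15 - 15 = 0.
Report 3 instead: project built, pays 3, utility 15 - 3 = 12.
Since 12 > 0, reporting 3 is strictly better here, so truthful reporting is not dominant.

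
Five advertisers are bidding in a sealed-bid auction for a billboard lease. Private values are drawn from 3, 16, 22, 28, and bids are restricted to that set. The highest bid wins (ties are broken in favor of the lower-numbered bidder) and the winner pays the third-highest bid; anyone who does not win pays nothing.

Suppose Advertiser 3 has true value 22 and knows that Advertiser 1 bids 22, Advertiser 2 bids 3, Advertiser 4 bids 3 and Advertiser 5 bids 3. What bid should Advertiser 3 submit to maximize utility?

Bid 3: loses, pays 0, utility 0.
Bid 16: loses, pays 0, utility 0.
Bid 22: loses, pays 0, utility 0.
Bid 28: wins, pays 3, utility 22 - 3 = 19.
The best choice is 28 with utility 19.

28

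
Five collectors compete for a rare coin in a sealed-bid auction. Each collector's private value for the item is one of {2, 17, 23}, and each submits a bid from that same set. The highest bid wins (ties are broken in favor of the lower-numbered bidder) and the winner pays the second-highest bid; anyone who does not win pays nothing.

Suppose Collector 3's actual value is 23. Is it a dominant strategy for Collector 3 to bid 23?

Yes

Check each profile of the others' bids and compare truth against every alternative bid.
Others bid (2, 17, 2, 2): truth gives 6, best alternative gives 0.
Others bid (2, 17, 2, 17): truth gives 6, best alternative gives 0.
Others bid (2, 17, 17, 2): truth gives 6, best alternative gives 0.
Others bid (2, 17, 17, 17): truth gives 6, best alternative gives 0.
Others bid (17, 2, 2, 2): truth gives 6, best alternative gives 0.
Others bid (17, 2, 2, 17): truth gives 6, best alternative gives 0.
(Remaining 75 profiles checked similarly; truth is weakly best in each.)
In every case the truthful bid is at least as good as any alternative, so it is a dominant strategy.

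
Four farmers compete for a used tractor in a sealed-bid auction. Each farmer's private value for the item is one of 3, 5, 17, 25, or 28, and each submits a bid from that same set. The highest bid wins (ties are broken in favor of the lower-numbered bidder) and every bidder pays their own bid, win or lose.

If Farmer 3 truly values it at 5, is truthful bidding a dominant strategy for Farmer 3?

Consider the case where Farmer 1 bids 3, Farmer 2 bids 3 and Farmer 4 bids 17.
Truthful bid 5: loses but pays 5, utility -5.
Bid 3 instead: loses but pays 3, utility -3.
Since -3 > -5, bidding 3 is strictly better here, so truthful bidding is not dominant.

No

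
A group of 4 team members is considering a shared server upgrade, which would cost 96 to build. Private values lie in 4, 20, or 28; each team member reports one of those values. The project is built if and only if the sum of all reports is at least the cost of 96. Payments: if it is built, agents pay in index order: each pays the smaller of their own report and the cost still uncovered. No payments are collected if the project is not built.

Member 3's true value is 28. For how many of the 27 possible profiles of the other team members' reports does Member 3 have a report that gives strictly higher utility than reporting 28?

Others report (20, 28, 28): truth gives 0; report 20 gives 8 > 0. Violating.
Others report (28, 20, 28): truth gives 0; report 20 gives 8 > 0. Violating.
Others report (28, 28, 20): truth gives 0; report 20 gives 8 > 0. Violating.
Others report (28, 28, 28): truth gives 0; report 20 gives 8 > 0. Violating.
Others report (4, 4, 4): truth gives 0; no alternative beats it.
Others report (4, 4, 20): truth gives 0; no alternative beats it.
(Checking all 27 profiles: 4 have a profitable deviation, 23 do not.)

4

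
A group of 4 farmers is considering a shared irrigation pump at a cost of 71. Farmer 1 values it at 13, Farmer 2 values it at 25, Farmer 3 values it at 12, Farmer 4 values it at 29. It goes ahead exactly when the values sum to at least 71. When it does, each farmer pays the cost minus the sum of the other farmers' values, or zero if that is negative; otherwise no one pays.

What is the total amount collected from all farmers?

Total value 79 ≥ cost 71, so it is built.
Farmer 1: others sum to 66; max(0, 71 - 66) = 5.
Farmer 2: others sum to 54; max(0, 71 - 54) = 17.
Farmer 3: others sum to 67; max(0, 71 - 67) = 4.
Farmer 4: others sum to 50; max(0, 71 - 50) = 21.
Total collected = 5 + 17 + 4 + 21 = 47.

47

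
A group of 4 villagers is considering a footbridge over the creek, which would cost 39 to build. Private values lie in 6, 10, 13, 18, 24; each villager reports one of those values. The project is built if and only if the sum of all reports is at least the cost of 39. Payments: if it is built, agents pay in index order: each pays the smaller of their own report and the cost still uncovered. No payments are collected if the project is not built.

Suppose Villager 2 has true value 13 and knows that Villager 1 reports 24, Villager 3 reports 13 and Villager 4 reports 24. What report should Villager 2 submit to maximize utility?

Report 6: project built, pays 6, utility 13 - 6 = 7.
Report 10: project built, pays 10, utility 13 - 10 = 3.
Report 13: project built, pays 13, utility 13 - 13 = 0.
Report 18: project built, pays 15, utility 13 - 15 = -2.
Report 24: project built, pays 15, utility 13 - 15 = -2.
The best choice is 6 with utility 7.

6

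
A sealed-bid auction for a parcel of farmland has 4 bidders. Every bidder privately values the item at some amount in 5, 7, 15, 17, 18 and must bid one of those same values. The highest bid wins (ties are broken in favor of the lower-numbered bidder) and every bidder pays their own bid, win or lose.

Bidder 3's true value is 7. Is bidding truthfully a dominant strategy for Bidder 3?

No

Consider the case where Bidder 1 bids 5, Bidder 2 bids 5 and Bidder 4 bids 15.
Truthful bid 7: loses but pays 7, utility -7.
Bid 5 instead: loses but pays 5, utility -5.
Since -5 > -7, bidding 5 is strictly better here, so truthful bidding is not dominant.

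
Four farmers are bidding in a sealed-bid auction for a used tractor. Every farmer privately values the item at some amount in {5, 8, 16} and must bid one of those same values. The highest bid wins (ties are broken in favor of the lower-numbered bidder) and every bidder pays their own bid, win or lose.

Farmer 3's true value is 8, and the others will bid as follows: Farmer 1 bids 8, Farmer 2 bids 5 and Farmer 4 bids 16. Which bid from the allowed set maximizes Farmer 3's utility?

Bid 5: loses but pays 5, utility -5.
Bid 8: loses but pays 8, utility -8.
Bid 16: wins, pays 16, utility 8 - 16 = -8.
The best choice is 5 with utility -5.

5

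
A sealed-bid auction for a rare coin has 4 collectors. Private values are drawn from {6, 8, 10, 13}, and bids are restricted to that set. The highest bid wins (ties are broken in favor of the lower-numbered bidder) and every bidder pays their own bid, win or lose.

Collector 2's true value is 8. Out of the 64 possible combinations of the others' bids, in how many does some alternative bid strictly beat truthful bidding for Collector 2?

60

Others bid (6, 6, 10): truth gives -8; bid 10 gives -2 > -8. Violating.
Others bid (6, 6, 13): truth gives -8; bid 13 gives -5 > -8. Violating.
Others bid (6, 8, 10): truth gives -8; bid 10 gives -2 > -8. Violating.
Others bid (6, 8, 13): truth gives -8; bid 13 gives -5 > -8. Violating.
Others bid (6, 6, 6): truth gives 0; no alternative beats it.
Others bid (6, 6, 8): truth gives 0; no alternative beats it.
(Checking all 64 profiles: 60 have a profitable deviation, 4 do not.)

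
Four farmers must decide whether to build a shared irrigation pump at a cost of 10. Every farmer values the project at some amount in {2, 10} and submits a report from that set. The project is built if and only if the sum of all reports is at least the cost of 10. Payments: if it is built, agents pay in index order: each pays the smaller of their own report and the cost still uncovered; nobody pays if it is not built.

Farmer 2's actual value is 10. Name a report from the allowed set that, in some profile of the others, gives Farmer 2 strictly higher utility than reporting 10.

Suppose Farmer 1 reports 2, Farmer 3 reports 2 and Farmer 4 reports 10.
Report 10: project built, pays 8, utility 10 - 8 = 2.
Report 2: project built, pays 2, utility 10 - 2 = 8.
So reporting 2 beats truth here (8 > 2).

2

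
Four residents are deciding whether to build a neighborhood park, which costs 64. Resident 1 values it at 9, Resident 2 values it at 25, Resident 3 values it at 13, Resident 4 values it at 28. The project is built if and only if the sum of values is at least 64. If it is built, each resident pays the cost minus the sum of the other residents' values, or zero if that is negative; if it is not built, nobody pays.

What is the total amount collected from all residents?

Total value 75 ≥ cost 64, so it is built.
Resident 1: others sum to 66; max(0, 64 - 66) = 0.
Resident 2: others sum to 50; max(0, 64 - 50) = 14.
Resident 3: others sum to 62; max(0, 64 - 62) = 2.
Resident 4: others sum to 47; max(0, 64 - 47) = 17.
Total collected = 0 + 14 + 2 + 17 = 33.

33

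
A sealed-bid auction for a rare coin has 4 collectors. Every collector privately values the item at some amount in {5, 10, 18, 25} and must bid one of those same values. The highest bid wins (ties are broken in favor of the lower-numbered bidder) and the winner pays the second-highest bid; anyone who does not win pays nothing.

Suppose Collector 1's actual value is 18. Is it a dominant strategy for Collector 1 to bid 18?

Check each profile of the others' bids and compare truth against every alternative bid.
Others bid (5, 5, 5): truth gives 13, best alternative gives 13.
Others bid (5, 5, 10): truth gives 8, best alternative gives 8.
Others bid (5, 10, 5): truth gives 8, best alternative gives 8.
Others bid (5, 10, 10): truth gives 8, best alternative gives 8.
Others bid (10, 5, 5): truth gives 8, best alternative gives 8.
Others bid (10, 5, 10): truth gives 8, best alternative gives 8.
(Remaining 58 profiles checked similarly; truth is weakly best in each.)
In every case the truthful bid is at least as good as any alternative, so it is a dominant strategy.

Yes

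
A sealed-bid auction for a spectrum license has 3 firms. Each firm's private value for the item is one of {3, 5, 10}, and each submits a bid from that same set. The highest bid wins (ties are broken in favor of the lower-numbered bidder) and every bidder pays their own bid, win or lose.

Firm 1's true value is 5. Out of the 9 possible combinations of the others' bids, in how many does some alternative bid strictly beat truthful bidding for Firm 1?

Others bid (3, 3): truth gives 0; bid 3 gives 2 > 0. Violating.
Others bid (3, 10): truth gives -5; bid 3 gives -3 > -5. Violating.
Others bid (5, 10): truth gives -5; bid 3 gives -3 > -5. Violating.
Others bid (10, 3): truth gives -5; bid 3 gives -3 > -5. Violating.
Others bid (3, 5): truth gives 0; no alternative beats it.
Others bid (5, 3): truth gives 0; no alternative beats it.
(Checking all 9 profiles: 6 have a profitable deviation, 3 do not.)

6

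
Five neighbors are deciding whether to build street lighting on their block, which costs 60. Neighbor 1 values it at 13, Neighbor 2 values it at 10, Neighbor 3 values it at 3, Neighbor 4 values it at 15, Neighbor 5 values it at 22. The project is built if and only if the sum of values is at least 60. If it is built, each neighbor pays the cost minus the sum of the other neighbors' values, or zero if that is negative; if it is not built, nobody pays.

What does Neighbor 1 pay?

10

Total value 63 ≥ cost 60, so the project is built.
The other neighbors' values sum to 50.
Cost minus that sum is 60 - 50 = 10.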